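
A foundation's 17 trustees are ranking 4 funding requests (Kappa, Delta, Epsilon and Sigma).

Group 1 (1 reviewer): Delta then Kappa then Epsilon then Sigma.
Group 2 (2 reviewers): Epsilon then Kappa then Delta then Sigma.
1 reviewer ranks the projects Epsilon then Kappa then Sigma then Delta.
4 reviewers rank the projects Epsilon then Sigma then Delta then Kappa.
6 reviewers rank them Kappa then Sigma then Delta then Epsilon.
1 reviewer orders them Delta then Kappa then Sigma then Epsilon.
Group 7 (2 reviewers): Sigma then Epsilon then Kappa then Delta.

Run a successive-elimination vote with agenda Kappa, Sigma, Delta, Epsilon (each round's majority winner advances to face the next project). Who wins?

Epsilon

Round 1: Kappa vs Sigma — 11–6, Kappa advances.
Round 2: Kappa vs Delta — 11–6, Kappa advances.
Round 3: Kappa vs Epsilon — 8–9, Epsilon advances.
Epsilon survives the agenda.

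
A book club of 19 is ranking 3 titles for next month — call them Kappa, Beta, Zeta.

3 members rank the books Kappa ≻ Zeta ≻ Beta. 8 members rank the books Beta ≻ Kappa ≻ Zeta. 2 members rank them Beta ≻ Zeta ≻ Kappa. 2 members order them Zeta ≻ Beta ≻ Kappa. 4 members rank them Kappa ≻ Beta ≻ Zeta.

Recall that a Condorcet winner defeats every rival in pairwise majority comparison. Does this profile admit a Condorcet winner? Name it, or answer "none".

Beta

Check each pair by majority over 19 ballots:
Kappa vs Beta: Kappa is ranked higher on 3+4 = 7 ballots, Beta on 12. Beta wins 12–7.
Kappa vs Zeta: Kappa, 15–4.
Beta vs Zeta: Beta, 14–5.
Beta wins every pairwise contest, so Beta is the Condorcet winner.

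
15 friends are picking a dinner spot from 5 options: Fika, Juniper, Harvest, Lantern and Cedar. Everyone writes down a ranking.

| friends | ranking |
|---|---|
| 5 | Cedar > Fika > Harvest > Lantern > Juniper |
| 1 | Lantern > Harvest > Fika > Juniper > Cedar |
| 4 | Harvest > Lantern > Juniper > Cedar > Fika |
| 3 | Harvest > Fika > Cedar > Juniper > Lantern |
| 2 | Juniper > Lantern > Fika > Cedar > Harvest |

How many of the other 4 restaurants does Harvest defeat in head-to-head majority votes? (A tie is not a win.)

4

Harvest against each rival (15 friends):
Harvest vs Fika: 8 to 7, Harvest.
Harvest vs Juniper: Harvest wins 13–2.
Harvest–Lantern: Harvest 12–3.
Harvest vs Cedar: Harvest is ranked higher on 1+4+3 = 8 ballots, Cedar on 7. Harvest wins 8–7.
Harvest beats Fika, Juniper, Lantern, Cedar — 4 pairwise wins.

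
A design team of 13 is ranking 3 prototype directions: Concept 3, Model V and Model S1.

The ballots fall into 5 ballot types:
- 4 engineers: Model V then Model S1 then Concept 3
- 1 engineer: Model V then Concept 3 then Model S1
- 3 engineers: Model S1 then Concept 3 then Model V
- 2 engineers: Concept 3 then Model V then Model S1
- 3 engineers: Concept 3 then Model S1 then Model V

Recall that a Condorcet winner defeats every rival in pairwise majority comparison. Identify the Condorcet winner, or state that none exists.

none

Pairwise majorities:
Concept 3 vs Model V: 8 to 5, Concept 3.
Concept 3 vs Model S1: Concept 3 preferred on 1+2+3 = 6 ballots; Model S1 wins 7–6.
Model V vs Model S1: 7 to 6, Model V.
Every design loses at least once (Concept 3 loses to Model S1; Model V loses to Concept 3; Model S1 loses to Model V). The majority relation contains the cycle Concept 3 → Model V → Model S1 → Concept 3, so there is no Condorcet winner.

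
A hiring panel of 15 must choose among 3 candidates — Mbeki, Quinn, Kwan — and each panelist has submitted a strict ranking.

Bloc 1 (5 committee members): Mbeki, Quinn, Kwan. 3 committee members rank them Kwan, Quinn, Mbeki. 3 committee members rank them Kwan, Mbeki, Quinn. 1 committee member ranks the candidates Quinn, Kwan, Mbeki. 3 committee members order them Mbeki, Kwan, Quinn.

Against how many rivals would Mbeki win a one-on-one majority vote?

2

Mbeki against each rival (15 committee members):
Mbeki vs Quinn: Mbeki is ranked higher on 5+3+3 = 11 ballots, Quinn on 4. Mbeki wins 11–4.
Mbeki vs Kwan: Mbeki preferred on 5+3 = 8 ballots; Mbeki wins 8–7.
Mbeki beats Quinn, Kwan — 2 pairwise wins.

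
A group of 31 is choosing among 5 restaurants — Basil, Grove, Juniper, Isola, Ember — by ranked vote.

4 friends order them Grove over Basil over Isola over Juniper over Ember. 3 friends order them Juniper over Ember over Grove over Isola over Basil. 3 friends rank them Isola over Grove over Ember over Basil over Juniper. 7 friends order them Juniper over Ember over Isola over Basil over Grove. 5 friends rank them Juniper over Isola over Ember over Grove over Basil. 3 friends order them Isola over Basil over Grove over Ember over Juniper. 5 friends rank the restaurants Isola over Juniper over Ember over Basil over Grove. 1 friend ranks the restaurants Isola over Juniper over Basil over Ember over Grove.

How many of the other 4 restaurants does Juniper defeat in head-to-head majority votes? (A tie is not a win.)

3

Juniper against each rival (31 friends):
Juniper vs Basil: Juniper, 21–10.
Juniper vs Grove: Juniper, 21–10.
Juniper vs Isola: Isola wins 16–15.
Juniper vs Ember: Juniper preferred on 4+3+7+5+5+1 = 25 ballots; Juniper wins 25–6.
Juniper beats Basil, Grove, Ember; loses to Isola — 3 pairwise wins.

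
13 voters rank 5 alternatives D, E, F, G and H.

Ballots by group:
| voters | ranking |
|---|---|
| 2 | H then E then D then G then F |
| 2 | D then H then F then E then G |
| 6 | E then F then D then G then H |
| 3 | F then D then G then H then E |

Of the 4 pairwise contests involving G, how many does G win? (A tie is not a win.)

1

G against each rival (13 voters):
G–D: D 13–0.
G vs E: G is ranked higher on 3 ballots, E on 10. E wins 10–3.
G vs F: F wins 11–2.
G–H: G 9–4.
G beats H; loses to D, E, F — 1 pairwise win.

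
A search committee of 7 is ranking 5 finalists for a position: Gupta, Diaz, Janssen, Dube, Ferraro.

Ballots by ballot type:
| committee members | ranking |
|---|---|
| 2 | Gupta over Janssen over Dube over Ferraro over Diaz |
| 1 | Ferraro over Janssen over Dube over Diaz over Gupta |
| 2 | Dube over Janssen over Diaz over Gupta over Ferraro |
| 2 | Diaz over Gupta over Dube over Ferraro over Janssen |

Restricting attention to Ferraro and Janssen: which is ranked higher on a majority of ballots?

Ballots ranking Ferraro above Janssen: 1 + 2 = 3.
Ballots ranking Janssen above Ferraro: 7 − 3 = 4.
Janssen wins the head-to-head 4–3.

Janssen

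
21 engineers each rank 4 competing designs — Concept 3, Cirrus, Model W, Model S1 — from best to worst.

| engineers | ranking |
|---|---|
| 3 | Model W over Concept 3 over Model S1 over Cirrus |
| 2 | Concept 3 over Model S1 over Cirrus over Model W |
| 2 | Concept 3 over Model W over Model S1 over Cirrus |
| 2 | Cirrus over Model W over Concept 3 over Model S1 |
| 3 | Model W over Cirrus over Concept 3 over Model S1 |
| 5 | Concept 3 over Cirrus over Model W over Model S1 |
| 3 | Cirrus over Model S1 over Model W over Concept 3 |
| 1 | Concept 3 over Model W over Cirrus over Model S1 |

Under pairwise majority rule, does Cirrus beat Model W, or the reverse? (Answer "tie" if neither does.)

Cirrus

Ballots ranking Cirrus above Model W: 2 + 2 + 5 + 3 = 12.
Ballots ranking Model W above Cirrus: 21 − 12 = 9.
Cirrus wins the head-to-head 12–9.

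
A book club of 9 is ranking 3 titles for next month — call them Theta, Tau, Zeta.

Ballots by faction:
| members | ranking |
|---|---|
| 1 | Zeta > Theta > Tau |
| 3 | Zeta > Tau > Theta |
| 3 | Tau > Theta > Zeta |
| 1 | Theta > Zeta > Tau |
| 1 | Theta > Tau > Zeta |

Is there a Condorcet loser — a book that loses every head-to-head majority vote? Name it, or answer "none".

Pairwise majorities:
Theta vs Tau: Tau, 6–3.
Theta vs Zeta: 5 to 4, Theta.
Tau vs Zeta: Zeta, 5–4.
No book is winless: Theta beats Zeta; Tau beats Theta; Zeta beats Tau. There is no Condorcet loser.

none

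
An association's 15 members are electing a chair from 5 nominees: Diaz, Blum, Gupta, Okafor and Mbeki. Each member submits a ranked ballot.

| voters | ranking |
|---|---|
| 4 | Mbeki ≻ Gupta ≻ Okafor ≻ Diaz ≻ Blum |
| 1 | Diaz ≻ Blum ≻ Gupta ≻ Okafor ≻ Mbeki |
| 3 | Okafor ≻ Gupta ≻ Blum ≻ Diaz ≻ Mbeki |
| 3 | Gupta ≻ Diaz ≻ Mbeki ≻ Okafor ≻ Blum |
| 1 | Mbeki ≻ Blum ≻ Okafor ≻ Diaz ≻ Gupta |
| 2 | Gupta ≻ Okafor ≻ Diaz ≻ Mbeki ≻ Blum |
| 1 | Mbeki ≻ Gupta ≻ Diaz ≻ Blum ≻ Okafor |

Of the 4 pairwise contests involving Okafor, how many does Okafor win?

Okafor against each rival (15 voters):
Okafor–Diaz: Okafor 10–5.
Okafor vs Blum: Okafor preferred on 4+3+3+2 = 12 ballots; Okafor wins 12–3.
Okafor vs Gupta: 3+1 = 4 for Okafor, 11 for Gupta — Gupta by 11–4.
Okafor vs Mbeki: Mbeki wins 9–6.
Okafor beats Diaz, Blum; loses to Gupta, Mbeki — 2 pairwise wins.

2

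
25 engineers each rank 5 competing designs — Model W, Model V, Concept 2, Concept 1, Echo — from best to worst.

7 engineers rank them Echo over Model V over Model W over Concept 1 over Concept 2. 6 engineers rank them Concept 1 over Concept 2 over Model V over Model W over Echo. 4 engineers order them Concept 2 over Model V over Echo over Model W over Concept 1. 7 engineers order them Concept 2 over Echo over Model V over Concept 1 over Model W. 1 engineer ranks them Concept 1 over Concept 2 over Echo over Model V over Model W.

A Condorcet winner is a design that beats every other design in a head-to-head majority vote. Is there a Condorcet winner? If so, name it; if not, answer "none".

none

Pairwise majorities:
Model W–Model V: Model V 25–0.
Model W vs Concept 2: Concept 2, 18–7.
Model W vs Concept 1: Model W preferred on 7+4 = 11 ballots; Concept 1 wins 14–11.
Model W vs Echo: Echo, 19–6.
Model V vs Concept 2: 7 for Model V, 18 for Concept 2 — Concept 2 by 18–7.
Model V vs Concept 1: Model V is ranked higher on 7+4+7 = 18 ballots, Concept 1 on 7. Model V wins 18–7.
Model V–Echo: Echo 15–10.
Concept 2 vs Concept 1: Concept 2 is ranked higher on 4+7 = 11 ballots, Concept 1 on 14. Concept 1 wins 14–11.
Concept 2–Echo: Concept 2 18–7.
Concept 1 vs Echo: Echo, 18–7.
Every design loses at least once (Model W loses to Model V; Model V loses to Concept 2; Concept 2 loses to Concept 1; Concept 1 loses to Model V; Echo loses to Concept 2). The majority relation contains the cycle Model V beats Concept 1 beats Concept 2 beats Model V, so there is no Condorcet winner.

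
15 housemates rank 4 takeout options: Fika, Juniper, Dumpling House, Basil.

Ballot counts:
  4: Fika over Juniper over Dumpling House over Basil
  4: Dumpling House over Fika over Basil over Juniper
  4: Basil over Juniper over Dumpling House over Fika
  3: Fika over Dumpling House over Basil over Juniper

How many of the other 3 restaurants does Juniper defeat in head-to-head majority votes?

Juniper against each rival (15 friends):
Juniper vs Fika: 4 to 11, Fika.
Juniper vs Dumpling House: Juniper, 8–7.
Juniper vs Basil: Basil, 11–4.
Juniper beats Dumpling House; loses to Fika, Basil — 1 pairwise win.

1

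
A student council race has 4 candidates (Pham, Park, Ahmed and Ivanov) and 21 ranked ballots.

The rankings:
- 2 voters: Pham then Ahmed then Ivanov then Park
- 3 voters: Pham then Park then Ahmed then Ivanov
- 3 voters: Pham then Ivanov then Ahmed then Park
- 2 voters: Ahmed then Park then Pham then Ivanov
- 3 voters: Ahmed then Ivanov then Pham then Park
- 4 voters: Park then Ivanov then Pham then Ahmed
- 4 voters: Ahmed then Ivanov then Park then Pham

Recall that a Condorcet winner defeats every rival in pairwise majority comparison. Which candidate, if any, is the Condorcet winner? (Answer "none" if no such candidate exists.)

none

Check each pair by majority over 21 ballots:
Pham vs Park: Pham preferred on 2+3+3+3 = 11 ballots; Pham wins 11–10.
Pham vs Ahmed: Pham is ranked higher on 2+3+3+4 = 12 ballots, Ahmed on 9. Pham wins 12–9.
Pham vs Ivanov: 10 to 11, Ivanov.
Park vs Ahmed: Park preferred on 3+4 = 7 ballots; Ahmed wins 14–7.
Park vs Ivanov: Park preferred on 3+2+4 = 9 ballots; Ivanov wins 12–9.
Ahmed vs Ivanov: 2+3+2+3+4 = 14 for Ahmed, 7 for Ivanov — Ahmed by 14–7.
No candidate is unbeaten: Pham loses to Ivanov; Park loses to Pham; Ahmed loses to Pham; Ivanov loses to Ahmed. In particular Pham → Ahmed → Ivanov → Pham is a majority cycle — no Condorcet winner exists.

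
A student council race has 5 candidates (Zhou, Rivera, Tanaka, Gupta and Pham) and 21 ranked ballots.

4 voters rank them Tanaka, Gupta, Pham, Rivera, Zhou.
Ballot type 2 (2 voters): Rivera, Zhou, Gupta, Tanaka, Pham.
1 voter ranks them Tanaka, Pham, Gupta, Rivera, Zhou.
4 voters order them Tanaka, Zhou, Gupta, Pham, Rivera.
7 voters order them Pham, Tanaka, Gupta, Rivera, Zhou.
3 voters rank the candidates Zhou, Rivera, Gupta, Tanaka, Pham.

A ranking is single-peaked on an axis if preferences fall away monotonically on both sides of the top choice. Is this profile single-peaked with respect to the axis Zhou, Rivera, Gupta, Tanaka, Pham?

no

Axis positions: Zhou=1, Rivera=2, Gupta=3, Tanaka=4, Pham=5.
Ballot type 1 (peak Tanaka at position 4): ranking walks positions 4-3-5-2-1, expanding outward from the peak — single-peaked.
Ballot type 2 (peak Rivera at position 2): ranking walks positions 2-1-3-4-5, expanding outward from the peak — single-peaked.
Ballot type 3 (peak Tanaka at position 4): ranking walks positions 4-5-3-2-1, expanding outward from the peak — single-peaked.
Ballot type 4: ranking walks positions 4-1-3-5-2; Zhou is ranked above Gupta even though Gupta lies between Zhou and the peak Tanaka on the axis — preferences dip and rise again. Not single-peaked.
Ballot type 5 (peak Pham at position 5): ranking walks positions 5-4-3-2-1, expanding outward from the peak — single-peaked.
Ballot type 6 (peak Zhou at position 1): ranking walks positions 1-2-3-4-5, expanding outward from the peak — single-peaked.
Ballot type 4 violates single-peakedness, so the profile is not single-peaked on this axis.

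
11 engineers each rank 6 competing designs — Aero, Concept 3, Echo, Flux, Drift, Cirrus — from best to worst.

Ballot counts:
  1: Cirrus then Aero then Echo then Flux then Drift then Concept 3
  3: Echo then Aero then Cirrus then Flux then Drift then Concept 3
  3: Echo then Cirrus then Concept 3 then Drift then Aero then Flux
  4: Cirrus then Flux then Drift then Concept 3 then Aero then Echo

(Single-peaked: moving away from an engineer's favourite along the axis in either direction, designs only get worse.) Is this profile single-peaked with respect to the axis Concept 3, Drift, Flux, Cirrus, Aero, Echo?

Axis positions: Concept 3=1, Drift=2, Flux=3, Cirrus=4, Aero=5, Echo=6.
Ballot type 1 (peak Cirrus at position 4): ranking walks positions 4-5-6-3-2-1, expanding outward from the peak — single-peaked.
Ballot type 2 (peak Echo at position 6): ranking walks positions 6-5-4-3-2-1, expanding outward from the peak — single-peaked.
Ballot type 3: ranking walks positions 6-4-1-2-5-3; Cirrus is ranked above Aero even though Aero lies between Cirrus and the peak Echo on the axis — preferences dip and rise again. Not single-peaked.
Ballot type 4 (peak Cirrus at position 4): ranking walks positions 4-3-2-1-5-6, expanding outward from the peak — single-peaked.
Ballot type 3 violates single-peakedness, so the profile is not single-peaked on this axis.

no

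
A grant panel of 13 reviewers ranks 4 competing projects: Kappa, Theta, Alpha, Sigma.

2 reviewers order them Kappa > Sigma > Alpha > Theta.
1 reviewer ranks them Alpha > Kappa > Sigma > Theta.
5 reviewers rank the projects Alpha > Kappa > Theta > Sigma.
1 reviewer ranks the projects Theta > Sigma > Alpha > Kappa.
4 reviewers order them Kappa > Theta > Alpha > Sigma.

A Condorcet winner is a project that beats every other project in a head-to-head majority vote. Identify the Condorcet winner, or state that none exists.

Alpha

Pairwise majorities:
Kappa vs Theta: Kappa is ranked higher on 2+1+5+4 = 12 ballots, Theta on 1. Kappa wins 12–1.
Kappa vs Alpha: 2+4 = 6 for Kappa, 7 for Alpha — Alpha by 7–6.
Kappa vs Sigma: Kappa preferred on 2+1+5+4 = 12 ballots; Kappa wins 12–1.
Theta vs Alpha: Theta preferred on 1+4 = 5 ballots; Alpha wins 8–5.
Theta vs Sigma: Theta is ranked higher on 5+1+4 = 10 ballots, Sigma on 3. Theta wins 10–3.
Alpha vs Sigma: Alpha, 10–3.
Alpha defeats every rival head-to-head and is the Condorcet winner.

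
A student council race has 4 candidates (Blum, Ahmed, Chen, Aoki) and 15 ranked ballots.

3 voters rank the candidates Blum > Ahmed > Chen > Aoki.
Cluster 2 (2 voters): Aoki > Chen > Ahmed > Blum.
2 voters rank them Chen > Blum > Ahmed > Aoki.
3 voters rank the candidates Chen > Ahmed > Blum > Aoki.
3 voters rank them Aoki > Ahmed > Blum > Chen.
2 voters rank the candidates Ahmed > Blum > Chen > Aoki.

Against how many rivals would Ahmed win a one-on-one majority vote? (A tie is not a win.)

Ahmed against each rival (15 voters):
Ahmed vs Blum: Ahmed preferred on 2+3+3+2 = 10 ballots; Ahmed wins 10–5.
Ahmed vs Chen: Ahmed wins 8–7.
Ahmed vs Aoki: Ahmed wins 10–5.
Ahmed beats Blum, Chen, Aoki — 3 pairwise wins.

3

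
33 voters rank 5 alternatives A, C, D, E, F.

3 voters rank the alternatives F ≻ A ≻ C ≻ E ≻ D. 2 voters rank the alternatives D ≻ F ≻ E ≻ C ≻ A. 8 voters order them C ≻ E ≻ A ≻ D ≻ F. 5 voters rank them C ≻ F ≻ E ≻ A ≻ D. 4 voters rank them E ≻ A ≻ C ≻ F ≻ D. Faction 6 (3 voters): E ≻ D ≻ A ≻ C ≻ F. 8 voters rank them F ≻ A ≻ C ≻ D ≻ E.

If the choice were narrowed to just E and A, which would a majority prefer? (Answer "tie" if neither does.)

Ballots ranking E above A: 2 + 8 + 5 + 4 + 3 = 22.
Ballots ranking A above E: 33 − 22 = 11.
E wins the head-to-head 22–11.

E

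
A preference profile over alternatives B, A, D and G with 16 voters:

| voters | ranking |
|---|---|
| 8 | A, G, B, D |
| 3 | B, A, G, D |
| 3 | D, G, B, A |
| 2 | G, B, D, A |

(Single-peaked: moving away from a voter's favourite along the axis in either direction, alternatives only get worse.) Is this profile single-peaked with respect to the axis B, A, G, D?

Axis positions: B=1, A=2, G=3, D=4.
Cluster 1 (peak A at position 2): ranking walks positions 2-3-1-4, expanding outward from the peak — single-peaked.
Cluster 2 (peak B at position 1): ranking walks positions 1-2-3-4, expanding outward from the peak — single-peaked.
Cluster 3: ranking walks positions 4-3-1-2; B is ranked above A even though A lies between B and the peak D on the axis — preferences dip and rise again. Not single-peaked.
Cluster 4: ranking walks positions 3-1-4-2; B is ranked above A even though A lies between B and the peak G on the axis — preferences dip and rise again. Not single-peaked.
Cluster 3 violates single-peakedness, so the profile is not single-peaked on this axis.

no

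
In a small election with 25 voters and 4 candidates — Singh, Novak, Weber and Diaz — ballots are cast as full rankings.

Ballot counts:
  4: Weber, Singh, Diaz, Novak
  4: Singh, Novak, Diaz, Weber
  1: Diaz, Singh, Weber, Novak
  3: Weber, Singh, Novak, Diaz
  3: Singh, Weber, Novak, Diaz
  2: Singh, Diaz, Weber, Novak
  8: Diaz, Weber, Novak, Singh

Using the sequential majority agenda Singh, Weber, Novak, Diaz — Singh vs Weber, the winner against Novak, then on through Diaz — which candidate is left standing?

Round 1: Singh vs Weber — 10–15, Weber advances.
Round 2: Weber vs Novak — 21–4, Weber advances.
Round 3: Weber vs Diaz — 10–15, Diaz advances.
The agenda winner is Diaz.

Diaz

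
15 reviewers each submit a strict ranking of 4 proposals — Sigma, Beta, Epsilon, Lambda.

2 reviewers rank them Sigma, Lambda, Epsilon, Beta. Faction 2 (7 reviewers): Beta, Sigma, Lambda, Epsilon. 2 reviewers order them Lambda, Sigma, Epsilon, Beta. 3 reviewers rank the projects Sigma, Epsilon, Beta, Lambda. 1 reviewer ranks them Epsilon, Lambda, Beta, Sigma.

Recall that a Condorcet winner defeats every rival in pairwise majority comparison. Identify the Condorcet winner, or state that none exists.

none

Check each pair by majority over 15 ballots:
Sigma vs Beta: Beta, 8–7.
Sigma vs Epsilon: Sigma is ranked higher on 2+7+2+3 = 14 ballots, Epsilon on 1. Sigma wins 14–1.
Sigma vs Lambda: Sigma, 12–3.
Beta vs Epsilon: Epsilon, 8–7.
Beta vs Lambda: Beta wins 10–5.
Epsilon vs Lambda: 3+1 = 4 for Epsilon, 11 for Lambda — Lambda by 11–4.
No project is unbeaten: Sigma loses to Beta; Beta loses to Epsilon; Epsilon loses to Sigma; Lambda loses to Sigma. In particular Sigma > Epsilon > Beta > Sigma is a majority cycle — no Condorcet winner exists.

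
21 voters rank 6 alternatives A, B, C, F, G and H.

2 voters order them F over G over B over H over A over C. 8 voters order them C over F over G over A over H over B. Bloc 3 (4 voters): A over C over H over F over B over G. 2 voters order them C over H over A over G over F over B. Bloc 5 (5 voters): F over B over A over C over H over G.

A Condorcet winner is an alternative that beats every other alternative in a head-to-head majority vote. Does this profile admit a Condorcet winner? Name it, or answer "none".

none

Head-to-head results (21 voters):
A vs B: A wins 14–7.
A vs C: A wins 11–10.
A vs F: F wins 15–6.
A vs G: A wins 11–10.
A–H: A 17–4.
B vs C: C, 14–7.
B vs F: F, 21–0.
B vs G: G wins 12–9.
B vs H: H, 14–7.
C vs F: C, 14–7.
C vs G: C, 19–2.
C–H: C 19–2.
F vs G: F wins 19–2.
F–H: F 15–6.
G vs H: H wins 11–10.
No alternative is unbeaten: A loses to F; B loses to A; C loses to A; F loses to C; G loses to A; H loses to A. In particular A → C → F → A is a majority cycle — no Condorcet winner exists.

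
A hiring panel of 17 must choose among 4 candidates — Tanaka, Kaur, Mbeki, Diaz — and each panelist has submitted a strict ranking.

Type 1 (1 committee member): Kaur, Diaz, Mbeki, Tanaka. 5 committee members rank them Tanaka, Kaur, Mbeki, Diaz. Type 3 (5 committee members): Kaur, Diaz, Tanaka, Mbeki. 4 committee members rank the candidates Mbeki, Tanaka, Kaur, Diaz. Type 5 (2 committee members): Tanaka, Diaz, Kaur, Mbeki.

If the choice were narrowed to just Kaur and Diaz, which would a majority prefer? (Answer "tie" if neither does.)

Kaur

Ballots ranking Kaur above Diaz: 1 + 5 + 5 + 4 = 15.
Ballots ranking Diaz above Kaur: 17 − 15 = 2.
Kaur wins the head-to-head 15–2.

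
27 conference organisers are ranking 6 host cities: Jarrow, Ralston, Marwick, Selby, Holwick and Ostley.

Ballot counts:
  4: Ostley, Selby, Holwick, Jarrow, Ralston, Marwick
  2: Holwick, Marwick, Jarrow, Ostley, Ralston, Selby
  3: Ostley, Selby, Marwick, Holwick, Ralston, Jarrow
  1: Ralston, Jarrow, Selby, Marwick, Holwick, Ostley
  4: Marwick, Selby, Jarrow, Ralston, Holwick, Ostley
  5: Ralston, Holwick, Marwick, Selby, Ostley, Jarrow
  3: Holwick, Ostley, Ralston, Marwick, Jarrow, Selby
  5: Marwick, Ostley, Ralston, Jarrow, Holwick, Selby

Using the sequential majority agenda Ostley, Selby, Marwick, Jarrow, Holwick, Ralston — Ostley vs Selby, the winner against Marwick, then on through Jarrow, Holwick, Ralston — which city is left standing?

Ralston

Round 1: Ostley vs Selby — 17–10, Ostley advances.
Round 2: Ostley vs Marwick — 10–17, Marwick advances.
Round 3: Marwick vs Jarrow — 22–5, Marwick advances.
Round 4: Marwick vs Holwick — 13–14, Holwick advances.
Round 5: Holwick vs Ralston — 12–15, Ralston advances.
Ralston survives the agenda.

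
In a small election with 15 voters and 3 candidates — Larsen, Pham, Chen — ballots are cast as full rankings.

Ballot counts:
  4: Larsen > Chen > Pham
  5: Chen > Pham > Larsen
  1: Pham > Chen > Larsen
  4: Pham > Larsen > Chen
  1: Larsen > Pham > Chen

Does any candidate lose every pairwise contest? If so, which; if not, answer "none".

none

Head-to-head results (15 voters):
Larsen vs Pham: 5 to 10, Pham.
Larsen vs Chen: 4+4+1 = 9 for Larsen, 6 for Chen — Larsen by 9–6.
Pham–Chen: Chen 9–6.
Each candidate has at least one pairwise win (Larsen beats Chen; Pham beats Larsen; Chen beats Pham) — no Condorcet loser.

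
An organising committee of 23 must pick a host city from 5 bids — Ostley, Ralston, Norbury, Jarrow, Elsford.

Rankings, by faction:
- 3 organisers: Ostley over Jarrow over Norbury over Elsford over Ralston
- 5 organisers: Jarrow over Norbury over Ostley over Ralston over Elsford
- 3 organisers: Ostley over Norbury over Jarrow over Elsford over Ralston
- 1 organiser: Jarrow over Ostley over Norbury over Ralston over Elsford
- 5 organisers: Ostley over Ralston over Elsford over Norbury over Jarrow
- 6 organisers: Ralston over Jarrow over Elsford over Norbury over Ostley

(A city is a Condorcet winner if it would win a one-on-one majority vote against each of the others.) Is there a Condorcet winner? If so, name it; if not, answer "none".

Head-to-head results (23 organisers):
Ostley vs Ralston: Ostley is ranked higher on 3+5+3+1+5 = 17 ballots, Ralston on 6. Ostley wins 17–6.
Ostley vs Norbury: 3+3+1+5 = 12 for Ostley, 11 for Norbury — Ostley by 12–11.
Ostley vs Jarrow: 3+3+5 = 11 for Ostley, 12 for Jarrow — Jarrow by 12–11.
Ostley vs Elsford: 17 to 6, Ostley.
Ralston vs Norbury: 5+6 = 11 for Ralston, 12 for Norbury — Norbury by 12–11.
Ralston vs Jarrow: 11 to 12, Jarrow.
Ralston vs Elsford: Ralston is ranked higher on 5+1+5+6 = 17 ballots, Elsford on 6. Ralston wins 17–6.
Norbury vs Jarrow: Norbury preferred on 3+5 = 8 ballots; Jarrow wins 15–8.
Norbury vs Elsford: Norbury preferred on 3+5+3+1 = 12 ballots; Norbury wins 12–11.
Jarrow vs Elsford: Jarrow is ranked higher on 3+5+3+1+6 = 18 ballots, Elsford on 5. Jarrow wins 18–5.
Jarrow beats each of Ostley, Ralston, Norbury, Elsford — Jarrow is the Condorcet winner.

Jarrow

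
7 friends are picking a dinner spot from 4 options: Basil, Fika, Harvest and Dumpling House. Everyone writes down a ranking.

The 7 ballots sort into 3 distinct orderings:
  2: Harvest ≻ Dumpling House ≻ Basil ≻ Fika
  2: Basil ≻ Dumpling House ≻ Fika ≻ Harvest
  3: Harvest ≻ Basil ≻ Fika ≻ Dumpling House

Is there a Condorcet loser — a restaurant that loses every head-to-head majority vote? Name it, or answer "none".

Fika

Head-to-head results (7 friends):
Basil vs Fika: Basil preferred on 2+2+3 = 7 ballots; Basil wins 7–0.
Basil vs Harvest: Basil is ranked higher on 2 ballots, Harvest on 5. Harvest wins 5–2.
Basil vs Dumpling House: Basil wins 5–2.
Fika vs Harvest: 2 to 5, Harvest.
Fika vs Dumpling House: Fika is ranked higher on 3 ballots, Dumpling House on 4. Dumpling House wins 4–3.
Harvest vs Dumpling House: Harvest is ranked higher on 2+3 = 5 ballots, Dumpling House on 2. Harvest wins 5–2.
Fika is beaten in every head-to-head and is the Condorcet loser.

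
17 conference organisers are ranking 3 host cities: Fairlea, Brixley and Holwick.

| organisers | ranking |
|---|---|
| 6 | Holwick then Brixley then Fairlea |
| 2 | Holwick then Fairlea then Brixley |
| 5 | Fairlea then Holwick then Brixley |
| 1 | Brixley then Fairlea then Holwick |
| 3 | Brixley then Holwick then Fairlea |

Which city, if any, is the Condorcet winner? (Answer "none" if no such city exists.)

Head-to-head results (17 organisers):
Fairlea–Brixley: Brixley 10–7.
Fairlea vs Holwick: 6 to 11, Holwick.
Brixley vs Holwick: 1+3 = 4 for Brixley, 13 for Holwick — Holwick by 13–4.
Holwick beats each of Fairlea, Brixley — Holwick is the Condorcet winner.

Holwick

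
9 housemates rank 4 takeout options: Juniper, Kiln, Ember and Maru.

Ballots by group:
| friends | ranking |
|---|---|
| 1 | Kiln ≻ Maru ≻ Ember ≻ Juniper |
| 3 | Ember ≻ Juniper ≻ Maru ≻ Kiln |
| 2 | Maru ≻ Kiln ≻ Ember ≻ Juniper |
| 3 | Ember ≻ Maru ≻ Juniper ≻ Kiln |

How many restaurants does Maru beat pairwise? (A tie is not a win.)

2

Maru against each rival (9 friends):
Maru vs Juniper: Maru is ranked higher on 1+2+3 = 6 ballots, Juniper on 3. Maru wins 6–3.
Maru vs Kiln: Maru is ranked higher on 3+2+3 = 8 ballots, Kiln on 1. Maru wins 8–1.
Maru vs Ember: Maru preferred on 1+2 = 3 ballots; Ember wins 6–3.
Maru beats Juniper, Kiln; loses to Ember — 2 pairwise wins.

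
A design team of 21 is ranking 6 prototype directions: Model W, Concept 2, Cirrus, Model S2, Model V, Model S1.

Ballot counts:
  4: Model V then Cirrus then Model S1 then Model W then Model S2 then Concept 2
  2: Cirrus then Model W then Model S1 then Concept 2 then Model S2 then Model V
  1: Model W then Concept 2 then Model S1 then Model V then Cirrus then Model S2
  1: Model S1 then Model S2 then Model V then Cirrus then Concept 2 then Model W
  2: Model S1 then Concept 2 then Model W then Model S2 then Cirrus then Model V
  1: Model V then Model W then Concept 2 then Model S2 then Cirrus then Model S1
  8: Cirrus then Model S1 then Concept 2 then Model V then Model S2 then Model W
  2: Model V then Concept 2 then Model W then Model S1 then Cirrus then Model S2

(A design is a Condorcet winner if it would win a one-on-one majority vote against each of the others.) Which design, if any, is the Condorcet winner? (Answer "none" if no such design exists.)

Head-to-head results (21 engineers):
Model W vs Concept 2: Concept 2 wins 13–8.
Model W vs Cirrus: Cirrus, 15–6.
Model W vs Model S2: Model W wins 12–9.
Model W vs Model V: Model V, 16–5.
Model W vs Model S1: Model S1, 15–6.
Concept 2–Cirrus: Cirrus 15–6.
Concept 2–Model S2: Concept 2 16–5.
Concept 2 vs Model V: Concept 2, 13–8.
Concept 2–Model S1: Model S1 17–4.
Cirrus–Model S2: Cirrus 17–4.
Cirrus–Model V: Cirrus 12–9.
Cirrus–Model S1: Cirrus 15–6.
Model S2 vs Model V: Model V, 16–5.
Model S2–Model S1: Model S1 20–1.
Model V–Model S1: Model S1 14–7.
Cirrus wins every pairwise contest, so Cirrus is the Condorcet winner.

Cirrus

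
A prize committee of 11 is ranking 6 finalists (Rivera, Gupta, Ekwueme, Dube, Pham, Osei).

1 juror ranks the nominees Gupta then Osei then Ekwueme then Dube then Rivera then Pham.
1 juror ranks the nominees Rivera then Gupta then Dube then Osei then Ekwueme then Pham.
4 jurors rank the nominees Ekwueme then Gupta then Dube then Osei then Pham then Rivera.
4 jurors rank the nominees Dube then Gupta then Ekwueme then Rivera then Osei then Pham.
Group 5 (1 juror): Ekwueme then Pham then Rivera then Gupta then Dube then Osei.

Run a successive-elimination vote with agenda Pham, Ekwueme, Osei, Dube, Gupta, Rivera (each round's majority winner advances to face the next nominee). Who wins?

Gupta

Round 1: Pham vs Ekwueme — 0–11, Ekwueme advances.
Round 2: Ekwueme vs Osei — 9–2, Ekwueme advances.
Round 3: Ekwueme vs Dube — 6–5, Ekwueme advances.
Round 4: Ekwueme vs Gupta — 5–6, Gupta advances.
Round 5: Gupta vs Rivera — 9–2, Gupta advances.
Gupta survives the agenda.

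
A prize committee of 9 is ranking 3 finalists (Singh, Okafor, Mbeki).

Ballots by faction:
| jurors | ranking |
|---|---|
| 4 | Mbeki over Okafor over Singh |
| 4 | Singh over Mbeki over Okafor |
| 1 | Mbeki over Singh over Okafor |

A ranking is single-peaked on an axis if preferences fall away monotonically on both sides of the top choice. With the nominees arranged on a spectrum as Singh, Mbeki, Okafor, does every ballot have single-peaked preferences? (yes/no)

yes

Axis positions: Singh=1, Mbeki=2, Okafor=3.
Faction 1 (peak Mbeki at position 2): ranking walks positions 2-3-1, expanding outward from the peak — single-peaked.
Faction 2 (peak Singh at position 1): ranking walks positions 1-2-3, expanding outward from the peak — single-peaked.
Faction 3 (peak Mbeki at position 2): ranking walks positions 2-1-3, expanding outward from the peak — single-peaked.
Every ranking is single-peaked on this axis.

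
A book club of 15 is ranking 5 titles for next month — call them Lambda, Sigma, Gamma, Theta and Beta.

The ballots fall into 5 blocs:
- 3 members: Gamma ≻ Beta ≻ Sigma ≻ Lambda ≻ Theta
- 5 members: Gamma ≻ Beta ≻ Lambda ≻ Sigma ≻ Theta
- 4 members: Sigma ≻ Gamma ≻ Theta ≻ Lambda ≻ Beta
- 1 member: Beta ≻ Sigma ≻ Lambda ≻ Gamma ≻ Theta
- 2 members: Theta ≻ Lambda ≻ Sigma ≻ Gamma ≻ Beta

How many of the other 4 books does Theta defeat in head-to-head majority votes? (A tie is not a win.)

0

Theta against each rival (15 members):
Theta–Lambda: Lambda 9–6.
Theta vs Sigma: Sigma wins 13–2.
Theta vs Gamma: Theta is ranked higher on 2 ballots, Gamma on 13. Gamma wins 13–2.
Theta vs Beta: Theta is ranked higher on 4+2 = 6 ballots, Beta on 9. Beta wins 9–6.
Theta beats no one; loses to Lambda, Sigma, Gamma, Beta — 0 pairwise wins.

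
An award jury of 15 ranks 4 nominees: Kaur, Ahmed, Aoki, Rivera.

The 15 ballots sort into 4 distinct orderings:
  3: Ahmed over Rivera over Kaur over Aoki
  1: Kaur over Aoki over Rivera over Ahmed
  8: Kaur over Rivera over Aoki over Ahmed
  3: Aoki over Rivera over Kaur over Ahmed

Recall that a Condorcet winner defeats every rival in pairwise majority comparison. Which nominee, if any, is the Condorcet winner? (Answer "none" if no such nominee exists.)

Head-to-head results (15 jurors):
Kaur vs Ahmed: Kaur is ranked higher on 1+8+3 = 12 ballots, Ahmed on 3. Kaur wins 12–3.
Kaur vs Aoki: 3+1+8 = 12 for Kaur, 3 for Aoki — Kaur by 12–3.
Kaur vs Rivera: 1+8 = 9 for Kaur, 6 for Rivera — Kaur by 9–6.
Ahmed vs Aoki: Ahmed preferred on 3 ballots; Aoki wins 12–3.
Ahmed vs Rivera: Ahmed is ranked higher on 3 ballots, Rivera on 12. Rivera wins 12–3.
Aoki vs Rivera: 4 to 11, Rivera.
Kaur defeats every rival head-to-head and is the Condorcet winner.

Kaur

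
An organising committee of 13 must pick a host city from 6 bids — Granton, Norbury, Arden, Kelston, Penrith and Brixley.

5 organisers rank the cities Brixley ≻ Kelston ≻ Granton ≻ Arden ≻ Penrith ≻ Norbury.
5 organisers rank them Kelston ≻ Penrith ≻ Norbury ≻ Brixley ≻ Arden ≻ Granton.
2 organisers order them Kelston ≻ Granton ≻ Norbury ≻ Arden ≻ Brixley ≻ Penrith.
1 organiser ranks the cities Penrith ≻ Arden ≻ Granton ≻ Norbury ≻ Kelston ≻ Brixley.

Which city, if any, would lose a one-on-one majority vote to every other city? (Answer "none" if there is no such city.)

none

Pairwise majorities:
Granton vs Norbury: Granton preferred on 5+2+1 = 8 ballots; Granton wins 8–5.
Granton vs Arden: Granton, 7–6.
Granton vs Kelston: 1 to 12, Kelston.
Granton vs Penrith: Granton, 7–6.
Granton vs Brixley: 2+1 = 3 for Granton, 10 for Brixley — Brixley by 10–3.
Norbury vs Arden: 7 to 6, Norbury.
Norbury vs Kelston: 1 for Norbury, 12 for Kelston — Kelston by 12–1.
Norbury–Penrith: Penrith 11–2.
Norbury–Brixley: Norbury 8–5.
Arden vs Kelston: Kelston, 12–1.
Arden vs Penrith: 5+2 = 7 for Arden, 6 for Penrith — Arden by 7–6.
Arden vs Brixley: Brixley, 10–3.
Kelston–Penrith: Kelston 12–1.
Kelston vs Brixley: Kelston, 8–5.
Penrith vs Brixley: Brixley wins 7–6.
Each city has at least one pairwise win (Granton beats Norbury; Norbury beats Arden; Arden beats Penrith; Kelston beats Granton; Penrith beats Norbury; Brixley beats Granton) — no Condorcet loser.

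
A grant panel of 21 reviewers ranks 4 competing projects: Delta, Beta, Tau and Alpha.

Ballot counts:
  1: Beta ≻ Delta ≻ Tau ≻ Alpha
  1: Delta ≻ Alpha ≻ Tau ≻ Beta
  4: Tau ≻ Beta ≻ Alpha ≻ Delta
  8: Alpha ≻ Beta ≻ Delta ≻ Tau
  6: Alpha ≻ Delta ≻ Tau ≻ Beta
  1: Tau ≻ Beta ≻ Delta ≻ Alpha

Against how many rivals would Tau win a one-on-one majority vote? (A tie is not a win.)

Tau against each rival (21 reviewers):
Tau vs Delta: Delta wins 16–5.
Tau vs Beta: 1+4+6+1 = 12 for Tau, 9 for Beta — Tau by 12–9.
Tau vs Alpha: Alpha wins 15–6.
Tau beats Beta; loses to Delta, Alpha — 1 pairwise win.

1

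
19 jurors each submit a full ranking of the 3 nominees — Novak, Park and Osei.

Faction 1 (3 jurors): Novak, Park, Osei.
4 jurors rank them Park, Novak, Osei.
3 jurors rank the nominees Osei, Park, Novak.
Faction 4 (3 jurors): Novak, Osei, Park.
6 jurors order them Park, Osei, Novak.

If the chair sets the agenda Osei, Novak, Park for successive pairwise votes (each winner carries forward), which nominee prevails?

Round 1: Osei vs Novak — 9–10, Novak advances.
Round 2: Novak vs Park — 6–13, Park advances.
The agenda winner is Park.

Park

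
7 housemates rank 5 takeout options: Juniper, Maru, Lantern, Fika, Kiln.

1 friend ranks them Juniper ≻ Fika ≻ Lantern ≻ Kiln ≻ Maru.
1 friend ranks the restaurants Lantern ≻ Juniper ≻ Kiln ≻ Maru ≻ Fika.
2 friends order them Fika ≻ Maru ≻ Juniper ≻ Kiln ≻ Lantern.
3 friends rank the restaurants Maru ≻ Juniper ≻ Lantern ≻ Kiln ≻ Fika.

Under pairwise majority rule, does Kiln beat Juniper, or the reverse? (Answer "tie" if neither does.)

Juniper

No ballot ranks Kiln above Juniper: 0.
Ballots ranking Juniper above Kiln: 7 − 0 = 7.
Juniper wins the head-to-head 7–0.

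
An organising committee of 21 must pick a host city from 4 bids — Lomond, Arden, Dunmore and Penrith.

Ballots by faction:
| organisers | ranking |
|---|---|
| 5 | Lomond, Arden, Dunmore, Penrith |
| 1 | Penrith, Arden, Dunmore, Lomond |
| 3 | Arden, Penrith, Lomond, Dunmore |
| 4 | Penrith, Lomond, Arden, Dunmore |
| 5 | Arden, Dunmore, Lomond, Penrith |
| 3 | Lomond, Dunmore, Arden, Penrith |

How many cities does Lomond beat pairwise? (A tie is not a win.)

3

Lomond against each rival (21 organisers):
Lomond vs Arden: Lomond, 12–9.
Lomond vs Dunmore: 15 to 6, Lomond.
Lomond–Penrith: Lomond 13–8.
Lomond beats Arden, Dunmore, Penrith — 3 pairwise wins.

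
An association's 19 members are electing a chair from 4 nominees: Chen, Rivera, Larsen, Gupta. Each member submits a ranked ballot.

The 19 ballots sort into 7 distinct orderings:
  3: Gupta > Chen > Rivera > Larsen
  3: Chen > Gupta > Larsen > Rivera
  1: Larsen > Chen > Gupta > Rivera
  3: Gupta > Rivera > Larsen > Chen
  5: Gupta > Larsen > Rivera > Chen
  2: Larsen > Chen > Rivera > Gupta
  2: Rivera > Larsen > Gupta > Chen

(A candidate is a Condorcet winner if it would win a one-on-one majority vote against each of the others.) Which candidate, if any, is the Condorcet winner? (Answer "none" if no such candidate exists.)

Gupta

Pairwise majorities:
Chen vs Rivera: Rivera, 10–9.
Chen vs Larsen: Larsen wins 13–6.
Chen vs Gupta: Gupta, 13–6.
Rivera vs Larsen: Larsen wins 11–8.
Rivera vs Gupta: 2+2 = 4 for Rivera, 15 for Gupta — Gupta by 15–4.
Larsen–Gupta: Gupta 14–5.
Only Gupta has no losses; Gupta is the Condorcet winner.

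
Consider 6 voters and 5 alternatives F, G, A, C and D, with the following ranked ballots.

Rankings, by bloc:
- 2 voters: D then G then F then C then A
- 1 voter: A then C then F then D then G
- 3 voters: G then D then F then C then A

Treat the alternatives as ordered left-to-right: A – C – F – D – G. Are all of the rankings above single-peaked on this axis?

yes

Axis positions: A=1, C=2, F=3, D=4, G=5.
Bloc 1 (peak D at position 4): ranking walks positions 4-5-3-2-1, expanding outward from the peak — single-peaked.
Bloc 2 (peak A at position 1): ranking walks positions 1-2-3-4-5, expanding outward from the peak — single-peaked.
Bloc 3 (peak G at position 5): ranking walks positions 5-4-3-2-1, expanding outward from the peak — single-peaked.
Every ranking is single-peaked on this axis.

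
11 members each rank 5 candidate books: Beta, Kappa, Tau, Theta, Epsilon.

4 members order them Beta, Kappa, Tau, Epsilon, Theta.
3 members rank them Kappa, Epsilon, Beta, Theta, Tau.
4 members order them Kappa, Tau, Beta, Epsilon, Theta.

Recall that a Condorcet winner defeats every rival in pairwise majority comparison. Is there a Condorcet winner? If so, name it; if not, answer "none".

Check each pair by majority over 11 ballots:
Beta–Kappa: Kappa 7–4.
Beta vs Tau: Beta wins 7–4.
Beta vs Theta: Beta wins 11–0.
Beta vs Epsilon: Beta wins 8–3.
Kappa vs Tau: Kappa, 11–0.
Kappa vs Theta: Kappa wins 11–0.
Kappa vs Epsilon: Kappa, 11–0.
Tau vs Theta: Tau, 8–3.
Tau–Epsilon: Tau 8–3.
Theta vs Epsilon: Epsilon, 11–0.
Kappa beats each of Beta, Tau, Theta, Epsilon — Kappa is the Condorcet winner.

Kappa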